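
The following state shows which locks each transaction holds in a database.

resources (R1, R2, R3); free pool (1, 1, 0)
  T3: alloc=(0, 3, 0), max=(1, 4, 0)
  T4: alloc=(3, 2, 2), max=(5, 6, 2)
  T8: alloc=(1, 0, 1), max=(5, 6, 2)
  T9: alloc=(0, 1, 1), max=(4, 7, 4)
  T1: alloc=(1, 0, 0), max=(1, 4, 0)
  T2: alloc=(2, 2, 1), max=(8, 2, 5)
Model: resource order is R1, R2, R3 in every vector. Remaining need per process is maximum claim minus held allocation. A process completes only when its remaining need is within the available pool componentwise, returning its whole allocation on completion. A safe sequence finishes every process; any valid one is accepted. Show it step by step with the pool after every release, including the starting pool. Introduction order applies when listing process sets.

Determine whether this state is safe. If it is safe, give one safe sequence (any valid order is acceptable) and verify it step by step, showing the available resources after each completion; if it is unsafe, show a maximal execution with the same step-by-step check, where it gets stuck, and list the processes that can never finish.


SAFE, for example via the order T3, T1, T4, T8, T9, T2.
Key observation: reading the order forward, T3 is the first process whose need (1, 1, 0) meets the free pool (1, 1, 0) exactly on a resource it requests.
Step-by-step check:
  pool = (1, 1, 0)
  T3 needs (1, 1, 0) <= (1, 1, 0) -> finishes; pool += (0, 3, 0) = (1, 4, 0)
  T1 needs (0, 4, 0) <= (1, 4, 0) -> finishes; pool += (1, 0, 0) = (2, 4, 0)
  T4 needs (2, 4, 0) <= (2, 4, 0) -> finishes; pool += (3, 2, 2) = (5, 6, 2)
  T8 needs (4, 6, 1) <= (5, 6, 2) -> finishes; pool += (1, 0, 1) = (6, 6, 3)
  T9 needs (4, 6, 3) <= (6, 6, 3) -> finishes; pool += (0, 1, 1) = (6, 7, 4)
  T2 needs (6, 0, 4) <= (6, 7, 4) -> finishes; pool += (2, 2, 1) = (8, 9, 5)


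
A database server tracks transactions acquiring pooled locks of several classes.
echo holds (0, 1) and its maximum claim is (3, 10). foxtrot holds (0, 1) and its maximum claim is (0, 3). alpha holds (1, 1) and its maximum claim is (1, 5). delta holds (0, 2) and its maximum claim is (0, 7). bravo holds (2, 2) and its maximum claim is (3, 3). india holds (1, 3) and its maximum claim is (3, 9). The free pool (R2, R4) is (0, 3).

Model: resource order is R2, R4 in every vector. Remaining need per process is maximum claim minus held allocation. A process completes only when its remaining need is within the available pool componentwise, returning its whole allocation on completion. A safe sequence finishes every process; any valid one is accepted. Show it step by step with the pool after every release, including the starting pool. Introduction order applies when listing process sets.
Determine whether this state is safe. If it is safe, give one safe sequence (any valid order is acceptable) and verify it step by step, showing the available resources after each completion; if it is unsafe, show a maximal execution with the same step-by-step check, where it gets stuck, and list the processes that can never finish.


SAFE, for example via the order foxtrot, alpha, bravo, india, echo, delta.
Key observation: at alpha the run first touches a limit — (0, 4) against (0, 4), exact on a resource it actually requests.
Check, step by step:
  pool = (0, 3)
  foxtrot: need (0, 2) fits (0, 3); releases (0, 1), pool now (0, 4)
  alpha: need (0, 4) fits (0, 4); releases (1, 1), pool now (1, 5)
  bravo: need (1, 1) fits (1, 5); releases (2, 2), pool now (3, 7)
  india: need (2, 6) fits (3, 7); releases (1, 3), pool now (4, 10)
  echo: need (3, 9) fits (4, 10); releases (0, 1), pool now (4, 11)
  delta: need (0, 5) fits (4, 11); releases (0, 2), pool now (4, 13)


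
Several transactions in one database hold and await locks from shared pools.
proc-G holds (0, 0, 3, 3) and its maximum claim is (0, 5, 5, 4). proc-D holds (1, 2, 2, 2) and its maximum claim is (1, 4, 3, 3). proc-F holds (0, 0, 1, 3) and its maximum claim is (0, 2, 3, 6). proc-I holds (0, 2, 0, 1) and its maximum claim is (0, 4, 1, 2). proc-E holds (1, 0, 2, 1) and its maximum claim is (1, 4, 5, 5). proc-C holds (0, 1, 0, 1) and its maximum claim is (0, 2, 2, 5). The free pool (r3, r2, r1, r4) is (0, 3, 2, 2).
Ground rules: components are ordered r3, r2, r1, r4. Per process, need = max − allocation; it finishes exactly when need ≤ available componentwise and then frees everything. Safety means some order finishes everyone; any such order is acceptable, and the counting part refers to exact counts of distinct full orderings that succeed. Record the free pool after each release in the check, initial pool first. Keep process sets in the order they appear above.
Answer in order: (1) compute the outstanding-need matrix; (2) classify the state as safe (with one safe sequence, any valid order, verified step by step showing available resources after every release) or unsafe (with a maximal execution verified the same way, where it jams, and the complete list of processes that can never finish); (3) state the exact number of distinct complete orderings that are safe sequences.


(1) Outstanding need per process (order r3, r2, r1, r4):
  proc-G: (0, 5, 2, 1)
  proc-D: (0, 2, 1, 1)
  proc-F: (0, 2, 2, 3)
  proc-I: (0, 2, 1, 1)
  proc-E: (0, 4, 3, 4)
  proc-C: (0, 1, 2, 4)
(2) SAFE. One safe sequence: proc-D, proc-F, proc-I, proc-E, proc-C, proc-G.
Key observation: nothing binds to the last unit here — the tightest requested-resource margin is 1, first seen at proc-D ((0, 2, 1, 1) against (0, 3, 2, 2)).
Step-by-step check:
  pool = (0, 3, 2, 2)
  run proc-D (needs (0, 2, 1, 1), free (0, 3, 2, 2)); after release of (1, 2, 2, 2) the pool is (1, 5, 4, 4)
  run proc-F (needs (0, 2, 2, 3), free (1, 5, 4, 4)); after release of (0, 0, 1, 3) the pool is (1, 5, 5, 7)
  run proc-I (needs (0, 2, 1, 1), free (1, 5, 5, 7)); after release of (0, 2, 0, 1) the pool is (1, 7, 5, 8)
  run proc-E (needs (0, 4, 3, 4), free (1, 7, 5, 8)); after release of (1, 0, 2, 1) the pool is (2, 7, 7, 9)
  run proc-C (needs (0, 1, 2, 4), free (2, 7, 7, 9)); after release of (0, 1, 0, 1) the pool is (2, 8, 7, 10)
  run proc-G (needs (0, 5, 2, 1), free (2, 8, 7, 10)); after release of (0, 0, 3, 3) the pool is (2, 8, 10, 13)
(3) Exactly 192 of the possible complete orderings are safe sequences.


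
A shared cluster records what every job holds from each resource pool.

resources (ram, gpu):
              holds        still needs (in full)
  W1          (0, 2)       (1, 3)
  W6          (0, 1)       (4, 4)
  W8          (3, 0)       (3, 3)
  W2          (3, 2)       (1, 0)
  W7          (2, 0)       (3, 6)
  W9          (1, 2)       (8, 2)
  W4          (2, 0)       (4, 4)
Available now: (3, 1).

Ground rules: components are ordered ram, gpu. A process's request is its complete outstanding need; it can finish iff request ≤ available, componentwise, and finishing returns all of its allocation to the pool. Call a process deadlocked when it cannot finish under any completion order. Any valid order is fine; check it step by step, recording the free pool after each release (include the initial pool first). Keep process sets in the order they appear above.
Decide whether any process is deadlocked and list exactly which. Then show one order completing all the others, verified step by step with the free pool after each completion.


Nothing here is deadlocked.
Key observation: W2 fits the free pool immediately, and its release cascades until everyone finishes.
One completion order for the rest: W2, W1, W4, W8, W6, W7, W9. Check, step by step:
  pool = (3, 1)
  W2: need (1, 0) fits (3, 1); releases (3, 2), pool now (6, 3)
  W1: need (1, 3) fits (6, 3); releases (0, 2), pool now (6, 5)
  W4: need (4, 4) fits (6, 5); releases (2, 0), pool now (8, 5)
  W8: need (3, 3) fits (8, 5); releases (3, 0), pool now (11, 5)
  W6: need (4, 4) fits (11, 5); releases (0, 1), pool now (11, 6)
  W7: need (3, 6) fits (11, 6); releases (2, 0), pool now (13, 6)
  W9: need (8, 2) fits (13, 6); releases (1, 2), pool now (14, 8)


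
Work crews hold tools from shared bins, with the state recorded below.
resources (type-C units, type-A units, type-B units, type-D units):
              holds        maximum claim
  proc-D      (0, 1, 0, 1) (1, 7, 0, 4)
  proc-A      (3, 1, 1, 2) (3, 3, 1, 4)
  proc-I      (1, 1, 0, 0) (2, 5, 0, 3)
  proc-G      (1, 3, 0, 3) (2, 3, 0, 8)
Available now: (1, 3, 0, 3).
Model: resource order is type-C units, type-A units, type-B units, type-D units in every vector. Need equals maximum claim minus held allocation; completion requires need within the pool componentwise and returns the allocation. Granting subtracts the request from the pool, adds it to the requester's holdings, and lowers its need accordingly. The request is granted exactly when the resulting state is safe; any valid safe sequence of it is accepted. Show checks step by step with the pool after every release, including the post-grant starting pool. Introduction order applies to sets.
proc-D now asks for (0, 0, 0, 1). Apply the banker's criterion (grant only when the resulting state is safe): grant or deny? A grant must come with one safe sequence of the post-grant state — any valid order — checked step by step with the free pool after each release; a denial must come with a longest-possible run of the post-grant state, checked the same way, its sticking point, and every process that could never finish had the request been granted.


DENY — the pretend-granted state is unsafe.
Key observation: after proc-A, proc-I the pool peaks at (5, 5, 1, 4), and each blocked process is short somewhere: proc-D on type-A units; proc-G on type-D units.
Pretend the grant happened; the run proc-A, proc-I goes as far as possible. Check, step by step:
  pool = (1, 3, 0, 2)
  proc-A needs (0, 2, 0, 2) <= (1, 3, 0, 2) -> finishes; pool += (3, 1, 1, 2) = (4, 4, 1, 4)
  proc-I needs (1, 4, 0, 3) <= (4, 4, 1, 4) -> finishes; pool += (1, 1, 0, 0) = (5, 5, 1, 4)
  proc-D cannot run: need (1, 6, 0, 2) vs free (5, 5, 1, 4) (insufficient type-A units)
  proc-G cannot run: need (1, 0, 0, 5) vs free (5, 5, 1, 4) (insufficient type-D units)
Processes that could never finish after the grant: proc-D and proc-G.


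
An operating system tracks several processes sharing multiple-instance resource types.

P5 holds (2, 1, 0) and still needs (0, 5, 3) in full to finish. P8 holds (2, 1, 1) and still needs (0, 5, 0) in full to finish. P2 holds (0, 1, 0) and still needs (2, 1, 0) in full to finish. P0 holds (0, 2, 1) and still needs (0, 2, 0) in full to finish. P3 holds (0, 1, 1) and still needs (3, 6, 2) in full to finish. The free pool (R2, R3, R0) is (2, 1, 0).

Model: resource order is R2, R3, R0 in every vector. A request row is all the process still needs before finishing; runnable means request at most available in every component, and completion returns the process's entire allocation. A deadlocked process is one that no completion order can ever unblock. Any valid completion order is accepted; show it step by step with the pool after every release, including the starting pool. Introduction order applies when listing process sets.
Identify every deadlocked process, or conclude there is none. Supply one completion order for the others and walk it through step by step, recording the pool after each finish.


The deadlocked set is P5, P8 and P3.
Key observation: the pool after P2, P0 is (2, 4, 1); every surviving request exceeds it in R3, so progress ends there.
A valid finishing order for the others: P2, P0. Check, step by step:
  pool = (2, 1, 0)
  P2: need (2, 1, 0) fits (2, 1, 0); releases (0, 1, 0), pool now (2, 2, 0)
  P0: need (0, 2, 0) fits (2, 2, 0); releases (0, 2, 1), pool now (2, 4, 1)
None of the blocked processes ever fits:
  P5 still needs (0, 5, 3) but only (2, 4, 1) is free — short on R3 and R0
  P8 still needs (0, 5, 0) but only (2, 4, 1) is free — short on R3
  P3 still needs (3, 6, 2) but only (2, 4, 1) is free — short on R2, R3 and R0


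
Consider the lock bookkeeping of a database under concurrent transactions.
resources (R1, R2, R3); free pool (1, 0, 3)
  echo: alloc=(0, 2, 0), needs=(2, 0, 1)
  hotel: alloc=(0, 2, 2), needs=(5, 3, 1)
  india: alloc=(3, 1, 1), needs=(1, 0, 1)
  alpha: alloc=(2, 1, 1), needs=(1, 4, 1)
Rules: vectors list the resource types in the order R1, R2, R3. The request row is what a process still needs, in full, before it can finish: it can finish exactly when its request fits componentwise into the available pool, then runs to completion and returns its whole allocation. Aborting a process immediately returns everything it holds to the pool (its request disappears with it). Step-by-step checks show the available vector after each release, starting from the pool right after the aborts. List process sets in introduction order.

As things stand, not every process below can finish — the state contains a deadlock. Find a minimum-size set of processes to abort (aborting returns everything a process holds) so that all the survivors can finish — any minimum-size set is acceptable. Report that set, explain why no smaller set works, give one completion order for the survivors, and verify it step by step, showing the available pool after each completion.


Minimum abort set: alpha.
Key observation: hotel had no path to completion before; after the abort of alpha ((2, 1, 1) returned), step 3 is where it fits.
Why nothing smaller works: aborting no one leaves the state deadlocked as given.
The survivors complete as india, echo, hotel. Check, step by step (starting from the post-abort pool):
  pool = (3, 1, 4)
  run india (needs (1, 0, 1), free (3, 1, 4)); after release of (3, 1, 1) the pool is (6, 2, 5)
  run echo (needs (2, 0, 1), free (6, 2, 5)); after release of (0, 2, 0) the pool is (6, 4, 5)
  run hotel (needs (5, 3, 1), free (6, 4, 5)); after release of (0, 2, 2) the pool is (6, 6, 7)


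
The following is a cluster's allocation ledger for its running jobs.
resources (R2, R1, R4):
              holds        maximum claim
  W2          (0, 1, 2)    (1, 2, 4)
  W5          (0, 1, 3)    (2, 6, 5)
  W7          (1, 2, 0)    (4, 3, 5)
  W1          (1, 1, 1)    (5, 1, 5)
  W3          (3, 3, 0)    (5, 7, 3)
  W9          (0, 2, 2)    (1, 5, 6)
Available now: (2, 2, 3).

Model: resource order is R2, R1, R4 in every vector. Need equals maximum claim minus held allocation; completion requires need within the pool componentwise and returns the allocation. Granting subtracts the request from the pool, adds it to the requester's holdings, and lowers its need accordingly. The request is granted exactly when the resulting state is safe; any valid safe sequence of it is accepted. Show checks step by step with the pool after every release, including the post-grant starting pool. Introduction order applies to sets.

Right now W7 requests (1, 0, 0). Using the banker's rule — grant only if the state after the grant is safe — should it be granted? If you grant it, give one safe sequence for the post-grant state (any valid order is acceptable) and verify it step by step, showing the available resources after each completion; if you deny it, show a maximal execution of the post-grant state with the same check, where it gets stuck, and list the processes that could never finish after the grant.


DENY. Granting would leave the state unsafe.
Key observation: no order helps: past W2, W9, the free pool tops out at (1, 5, 7), below what each blocked process needs in R2.
On the post-grant state, W2, W9 is a maximal run — nothing extends it. Walking it through:
  pool = (1, 2, 3)
  run W2 (needs (1, 1, 2), free (1, 2, 3)); after release of (0, 1, 2) the pool is (1, 3, 5)
  run W9 (needs (1, 3, 4), free (1, 3, 5)); after release of (0, 2, 2) the pool is (1, 5, 7)
  blocked: W5 wants (2, 5, 2), pool (1, 5, 7) — not enough R2
  blocked: W7 wants (2, 1, 5), pool (1, 5, 7) — not enough R2
  blocked: W1 wants (4, 0, 4), pool (1, 5, 7) — not enough R2
  blocked: W3 wants (2, 4, 3), pool (1, 5, 7) — not enough R2
Had the request been granted, W5, W7, W1 and W3 could never finish.


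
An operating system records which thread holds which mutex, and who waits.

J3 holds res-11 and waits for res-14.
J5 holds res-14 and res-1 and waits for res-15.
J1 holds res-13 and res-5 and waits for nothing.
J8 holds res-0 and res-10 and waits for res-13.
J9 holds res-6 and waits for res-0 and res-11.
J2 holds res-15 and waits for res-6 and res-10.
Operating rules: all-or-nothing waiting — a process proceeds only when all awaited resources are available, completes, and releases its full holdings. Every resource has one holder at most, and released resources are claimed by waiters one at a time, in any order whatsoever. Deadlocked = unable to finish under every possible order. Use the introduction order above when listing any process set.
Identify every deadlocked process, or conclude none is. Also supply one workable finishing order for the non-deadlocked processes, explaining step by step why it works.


Deadlocked: J3, J5, J9 and J2.
Key observation: nobody on the ring J3 -> J5 -> J2 -> J9 -> J3 can start until another member finishes, which never happens; no other process is dragged down with it.
One completion order for the rest: J1, J8.
Verifying each step:
  J1 waits on nothing -> runs at once and releases res-13 and res-5
  J8 waits on res-13 — all released -> runs and releases res-0 and res-10


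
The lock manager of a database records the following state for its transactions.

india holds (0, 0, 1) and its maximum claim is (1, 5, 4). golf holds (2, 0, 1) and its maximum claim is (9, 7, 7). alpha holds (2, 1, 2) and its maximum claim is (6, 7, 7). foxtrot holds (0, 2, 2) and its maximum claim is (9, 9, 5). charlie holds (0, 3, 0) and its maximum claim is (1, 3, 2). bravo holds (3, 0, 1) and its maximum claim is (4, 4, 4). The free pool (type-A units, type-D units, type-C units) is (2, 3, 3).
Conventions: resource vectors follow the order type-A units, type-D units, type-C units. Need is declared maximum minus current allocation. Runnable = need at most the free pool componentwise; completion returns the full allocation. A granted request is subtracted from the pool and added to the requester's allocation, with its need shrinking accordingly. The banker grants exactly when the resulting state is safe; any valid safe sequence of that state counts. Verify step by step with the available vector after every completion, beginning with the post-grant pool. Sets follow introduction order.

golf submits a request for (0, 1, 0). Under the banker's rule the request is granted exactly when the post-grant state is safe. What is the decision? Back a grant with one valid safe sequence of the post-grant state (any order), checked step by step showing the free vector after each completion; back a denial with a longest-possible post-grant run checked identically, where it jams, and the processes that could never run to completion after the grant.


DENY. Granting would leave the state unsafe.
Key observation: the wall is type-D units: completing charlie, india, bravo brings the pool only to (5, 5, 5), and all the rest need more.
After a pretend grant, a maximal execution: charlie, india, bravo — then nothing else fits. Step-by-step check:
  pool = (2, 2, 3)
  run charlie (needs (1, 0, 2), free (2, 2, 3)); after release of (0, 3, 0) the pool is (2, 5, 3)
  run india (needs (1, 5, 3), free (2, 5, 3)); after release of (0, 0, 1) the pool is (2, 5, 4)
  run bravo (needs (1, 4, 3), free (2, 5, 4)); after release of (3, 0, 1) the pool is (5, 5, 5)
  golf cannot run: need (7, 6, 6) vs free (5, 5, 5) (insufficient type-A units, type-D units and type-C units)
  alpha cannot run: need (4, 6, 5) vs free (5, 5, 5) (insufficient type-D units)
  foxtrot cannot run: need (9, 7, 3) vs free (5, 5, 5) (insufficient type-A units and type-D units)
Post-grant, the permanently blocked set is golf, alpha and foxtrot.


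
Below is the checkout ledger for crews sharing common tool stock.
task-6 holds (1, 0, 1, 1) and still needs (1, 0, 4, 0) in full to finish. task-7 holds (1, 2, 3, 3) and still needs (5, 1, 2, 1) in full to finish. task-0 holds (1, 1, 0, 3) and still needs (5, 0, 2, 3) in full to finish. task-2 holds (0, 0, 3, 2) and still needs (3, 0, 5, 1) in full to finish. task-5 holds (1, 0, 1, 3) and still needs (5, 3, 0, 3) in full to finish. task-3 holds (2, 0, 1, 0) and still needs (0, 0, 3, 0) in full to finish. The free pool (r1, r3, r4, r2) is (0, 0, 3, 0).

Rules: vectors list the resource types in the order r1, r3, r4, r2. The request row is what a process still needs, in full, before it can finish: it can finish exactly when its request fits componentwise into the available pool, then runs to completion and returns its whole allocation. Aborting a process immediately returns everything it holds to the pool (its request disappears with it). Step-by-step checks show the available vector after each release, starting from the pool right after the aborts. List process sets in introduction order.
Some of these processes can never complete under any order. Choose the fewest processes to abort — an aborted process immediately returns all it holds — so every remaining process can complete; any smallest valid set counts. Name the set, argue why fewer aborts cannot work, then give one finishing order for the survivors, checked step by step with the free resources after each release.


Abort task-0 and task-5.
Key observation: task-7 could never have finished before the abort; with (2, 1, 1, 6) returned by task-0 and task-5, it fits at step 4.
Why nothing smaller works — every single abort fails: task-6 alone leaves task-7 blocked (short on r1 and r3); task-7 alone leaves task-0 blocked (short on r1); task-0 alone leaves task-7 blocked (short on r1); task-2 alone leaves task-7 blocked (short on r1 and r3); task-5 alone leaves task-7 blocked (short on r1 and r3); task-3 alone leaves task-7 blocked (short on r1 and r3).
Survivors finish in the order: task-6, task-2, task-3, task-7. Verifying each step (pool after the aborts first):
  pool = (2, 1, 4, 6)
  task-6: need (1, 0, 4, 0) fits (2, 1, 4, 6); releases (1, 0, 1, 1), pool now (3, 1, 5, 7)
  task-2: need (3, 0, 5, 1) fits (3, 1, 5, 7); releases (0, 0, 3, 2), pool now (3, 1, 8, 9)
  task-3: need (0, 0, 3, 0) fits (3, 1, 8, 9); releases (2, 0, 1, 0), pool now (5, 1, 9, 9)
  task-7: need (5, 1, 2, 1) fits (5, 1, 9, 9); releases (1, 2, 3, 3), pool now (6, 3, 12, 12)


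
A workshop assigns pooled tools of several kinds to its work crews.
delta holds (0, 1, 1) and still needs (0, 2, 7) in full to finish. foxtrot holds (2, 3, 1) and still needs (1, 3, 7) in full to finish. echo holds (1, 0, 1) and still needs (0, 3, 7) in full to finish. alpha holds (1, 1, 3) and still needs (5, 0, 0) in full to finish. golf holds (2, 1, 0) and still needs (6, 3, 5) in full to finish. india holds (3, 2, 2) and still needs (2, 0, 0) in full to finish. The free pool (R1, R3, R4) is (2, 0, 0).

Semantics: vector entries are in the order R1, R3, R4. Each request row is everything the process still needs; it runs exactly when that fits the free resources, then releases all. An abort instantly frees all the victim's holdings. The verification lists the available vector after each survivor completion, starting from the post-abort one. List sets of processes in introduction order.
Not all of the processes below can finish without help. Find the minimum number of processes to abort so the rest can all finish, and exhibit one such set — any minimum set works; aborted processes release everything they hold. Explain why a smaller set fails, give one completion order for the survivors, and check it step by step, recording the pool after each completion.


Minimum abort set: delta and echo.
Key observation: the returned (1, 1, 2) from delta and echo is what brings foxtrot — unrunnable before, under any order — into play at step 3.
Minimality, checking each single-abort alternative: delta alone leaves foxtrot blocked (short on R4); foxtrot alone leaves delta blocked (short on R4); echo alone leaves delta blocked (short on R4); alpha alone leaves delta blocked (short on R4); golf alone leaves delta blocked (short on R4); india alone leaves delta blocked (short on R4).
Survivors finish in the order: india, alpha, foxtrot, golf. Check, step by step (pool after the aborts first):
  pool = (3, 1, 2)
  run india (needs (2, 0, 0), free (3, 1, 2)); after release of (3, 2, 2) the pool is (6, 3, 4)
  run alpha (needs (5, 0, 0), free (6, 3, 4)); after release of (1, 1, 3) the pool is (7, 4, 7)
  run foxtrot (needs (1, 3, 7), free (7, 4, 7)); after release of (2, 3, 1) the pool is (9, 7, 8)
  run golf (needs (6, 3, 5), free (9, 7, 8)); after release of (2, 1, 0) the pool is (11, 8, 8)


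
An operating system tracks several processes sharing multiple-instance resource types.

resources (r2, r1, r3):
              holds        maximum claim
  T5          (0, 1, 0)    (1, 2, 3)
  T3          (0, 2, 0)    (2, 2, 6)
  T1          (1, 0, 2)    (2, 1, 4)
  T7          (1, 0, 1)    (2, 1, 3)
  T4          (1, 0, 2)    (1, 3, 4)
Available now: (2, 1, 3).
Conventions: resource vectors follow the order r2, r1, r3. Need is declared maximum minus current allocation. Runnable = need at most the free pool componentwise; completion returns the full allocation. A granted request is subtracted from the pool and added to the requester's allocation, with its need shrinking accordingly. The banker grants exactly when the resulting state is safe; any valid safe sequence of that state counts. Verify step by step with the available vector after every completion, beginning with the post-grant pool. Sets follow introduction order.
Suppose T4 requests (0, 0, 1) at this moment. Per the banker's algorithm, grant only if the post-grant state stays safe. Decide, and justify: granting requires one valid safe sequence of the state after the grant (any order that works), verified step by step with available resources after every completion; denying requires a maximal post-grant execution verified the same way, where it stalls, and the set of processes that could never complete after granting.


DENY — the pretend-granted state is unsafe.
Key observation: after T1, T7, T5 the pool peaks at (4, 2, 5), and each blocked process is short somewhere: T3 on r3; T4 on r1.
Pretend the grant happened; the run T1, T7, T5 goes as far as possible. Walking it through:
  pool = (2, 1, 2)
  T1 needs (1, 1, 2) <= (2, 1, 2) -> finishes; pool += (1, 0, 2) = (3, 1, 4)
  T7 needs (1, 1, 2) <= (3, 1, 4) -> finishes; pool += (1, 0, 1) = (4, 1, 5)
  T5 needs (1, 1, 3) <= (4, 1, 5) -> finishes; pool += (0, 1, 0) = (4, 2, 5)
  blocked: T3 wants (2, 0, 6), pool (4, 2, 5) — not enough r3
  blocked: T4 wants (0, 3, 1), pool (4, 2, 5) — not enough r1
Post-grant, the permanently blocked set is T3 and T4.


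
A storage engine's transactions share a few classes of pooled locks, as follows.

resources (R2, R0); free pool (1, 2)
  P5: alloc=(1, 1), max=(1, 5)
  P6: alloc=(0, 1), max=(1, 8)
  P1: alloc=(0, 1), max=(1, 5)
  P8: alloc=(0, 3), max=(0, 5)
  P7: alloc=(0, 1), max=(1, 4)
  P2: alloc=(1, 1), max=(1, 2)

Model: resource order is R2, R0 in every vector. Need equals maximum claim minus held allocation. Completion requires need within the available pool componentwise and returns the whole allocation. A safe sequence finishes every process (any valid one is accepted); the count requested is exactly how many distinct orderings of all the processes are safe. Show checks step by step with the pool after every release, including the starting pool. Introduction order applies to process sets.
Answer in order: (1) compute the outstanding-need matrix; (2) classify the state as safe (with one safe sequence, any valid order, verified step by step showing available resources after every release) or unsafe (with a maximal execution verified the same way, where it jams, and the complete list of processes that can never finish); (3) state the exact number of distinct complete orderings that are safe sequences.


(1) Remaining need (order R2, R0):
  P5: (0, 4)
  P6: (1, 7)
  P1: (1, 4)
  P8: (0, 2)
  P7: (1, 3)
  P2: (0, 1)
(2) SAFE, for example via the order P8, P2, P7, P5, P6, P1.
Key observation: the first exact fit in this order is P8 — it needs (0, 2) with (1, 2) free, meeting a requested resource to the last unit.
Check, step by step:
  pool = (1, 2)
  run P8 (needs (0, 2), free (1, 2)); after release of (0, 3) the pool is (1, 5)
  run P2 (needs (0, 1), free (1, 5)); after release of (1, 1) the pool is (2, 6)
  run P7 (needs (1, 3), free (2, 6)); after release of (0, 1) the pool is (2, 7)
  run P5 (needs (0, 4), free (2, 7)); after release of (1, 1) the pool is (3, 8)
  run P6 (needs (1, 7), free (3, 8)); after release of (0, 1) the pool is (3, 9)
  run P1 (needs (1, 4), free (3, 9)); after release of (0, 1) the pool is (3, 10)
(3) The exact count: 102 of the possible complete orderings are safe sequences.


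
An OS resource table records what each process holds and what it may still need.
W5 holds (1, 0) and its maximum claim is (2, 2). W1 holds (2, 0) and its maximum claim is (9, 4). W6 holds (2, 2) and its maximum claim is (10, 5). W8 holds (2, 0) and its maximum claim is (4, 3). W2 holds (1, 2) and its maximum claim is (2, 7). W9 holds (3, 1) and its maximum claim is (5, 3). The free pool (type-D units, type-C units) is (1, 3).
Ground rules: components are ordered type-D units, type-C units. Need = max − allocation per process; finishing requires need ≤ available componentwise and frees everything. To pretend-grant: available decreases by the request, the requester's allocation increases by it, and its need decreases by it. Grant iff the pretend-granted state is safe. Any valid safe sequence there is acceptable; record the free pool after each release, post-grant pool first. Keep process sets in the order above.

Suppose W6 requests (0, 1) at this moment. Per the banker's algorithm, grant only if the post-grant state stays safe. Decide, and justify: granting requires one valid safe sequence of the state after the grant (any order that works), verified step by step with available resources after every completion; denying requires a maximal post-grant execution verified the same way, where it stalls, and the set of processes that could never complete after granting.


DENY. Granting would leave the state unsafe.
Key observation: after W5, W9, W8 the pool peaks at (7, 3), and each blocked process is short somewhere: W1 on type-C units; W6 on type-D units; W2 on type-C units.
After a pretend grant, a maximal execution: W5, W9, W8 — then nothing else fits. Step-by-step check:
  pool = (1, 2)
  W5: need (1, 2) fits (1, 2); releases (1, 0), pool now (2, 2)
  W9: need (2, 2) fits (2, 2); releases (3, 1), pool now (5, 3)
  W8: need (2, 3) fits (5, 3); releases (2, 0), pool now (7, 3)
  W1 cannot run: need (7, 4) vs free (7, 3) (insufficient type-C units)
  W6 cannot run: need (8, 2) vs free (7, 3) (insufficient type-D units)
  W2 cannot run: need (1, 5) vs free (7, 3) (insufficient type-C units)
Processes that could never finish after the grant: W1, W6 and W2.


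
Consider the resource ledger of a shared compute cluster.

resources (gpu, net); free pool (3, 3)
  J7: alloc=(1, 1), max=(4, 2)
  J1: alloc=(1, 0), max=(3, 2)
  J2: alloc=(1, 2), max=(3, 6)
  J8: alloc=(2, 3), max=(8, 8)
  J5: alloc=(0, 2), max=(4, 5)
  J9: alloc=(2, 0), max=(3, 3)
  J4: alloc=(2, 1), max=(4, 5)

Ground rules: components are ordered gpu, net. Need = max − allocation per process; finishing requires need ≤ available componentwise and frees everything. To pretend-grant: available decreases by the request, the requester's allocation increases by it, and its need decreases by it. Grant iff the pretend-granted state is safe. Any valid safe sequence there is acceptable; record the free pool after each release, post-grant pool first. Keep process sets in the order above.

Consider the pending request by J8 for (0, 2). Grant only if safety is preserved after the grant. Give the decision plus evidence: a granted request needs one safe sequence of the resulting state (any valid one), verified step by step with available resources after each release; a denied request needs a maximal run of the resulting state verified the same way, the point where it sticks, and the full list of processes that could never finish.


DENY. Granting would leave the state unsafe.
Key observation: J7, J1 can finish, but then (5, 2) is all there is, and the blocked group's net demands exceed it.
Pretend the grant happened; the run J7, J1 goes as far as possible. Step-by-step check:
  pool = (3, 1)
  J7: need (3, 1) fits (3, 1); releases (1, 1), pool now (4, 2)
  J1: need (2, 2) fits (4, 2); releases (1, 0), pool now (5, 2)
  J2 cannot run: need (2, 4) vs free (5, 2) (insufficient net)
  J8 cannot run: need (6, 3) vs free (5, 2) (insufficient gpu and net)
  J5 cannot run: need (4, 3) vs free (5, 2) (insufficient net)
  J9 cannot run: need (1, 3) vs free (5, 2) (insufficient net)
  J4 cannot run: need (2, 4) vs free (5, 2) (insufficient net)
Had the request been granted, J2, J8, J5, J9 and J4 could never finish.


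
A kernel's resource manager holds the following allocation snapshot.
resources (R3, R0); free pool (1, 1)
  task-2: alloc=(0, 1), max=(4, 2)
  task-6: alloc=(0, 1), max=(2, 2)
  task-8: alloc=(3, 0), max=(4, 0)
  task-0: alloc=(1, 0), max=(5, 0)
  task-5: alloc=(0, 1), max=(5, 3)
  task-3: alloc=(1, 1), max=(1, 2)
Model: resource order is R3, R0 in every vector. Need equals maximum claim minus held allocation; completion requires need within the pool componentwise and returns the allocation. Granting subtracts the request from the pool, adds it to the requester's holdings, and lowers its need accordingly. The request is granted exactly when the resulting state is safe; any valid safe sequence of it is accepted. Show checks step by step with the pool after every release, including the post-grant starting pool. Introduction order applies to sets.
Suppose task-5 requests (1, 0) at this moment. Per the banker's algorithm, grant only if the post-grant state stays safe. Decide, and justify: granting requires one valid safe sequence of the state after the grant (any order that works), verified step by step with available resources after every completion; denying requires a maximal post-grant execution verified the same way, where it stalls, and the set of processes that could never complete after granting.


GRANT. The post-grant state is safe; one safe sequence: task-3, task-8, task-2, task-5, task-6, task-0.
Key observation: the grant leaves (0, 1) free — enough for task-3, whose release restarts the cascade.
Step-by-step check of the post-grant state:
  pool = (0, 1)
  task-3: need (0, 1) fits (0, 1); releases (1, 1), pool now (1, 2)
  task-8: need (1, 0) fits (1, 2); releases (3, 0), pool now (4, 2)
  task-2: need (4, 1) fits (4, 2); releases (0, 1), pool now (4, 3)
  task-5: need (4, 2) fits (4, 3); releases (1, 1), pool now (5, 4)
  task-6: need (2, 1) fits (5, 4); releases (0, 1), pool now (5, 5)
  task-0: need (4, 0) fits (5, 5); releases (1, 0), pool now (6, 5)


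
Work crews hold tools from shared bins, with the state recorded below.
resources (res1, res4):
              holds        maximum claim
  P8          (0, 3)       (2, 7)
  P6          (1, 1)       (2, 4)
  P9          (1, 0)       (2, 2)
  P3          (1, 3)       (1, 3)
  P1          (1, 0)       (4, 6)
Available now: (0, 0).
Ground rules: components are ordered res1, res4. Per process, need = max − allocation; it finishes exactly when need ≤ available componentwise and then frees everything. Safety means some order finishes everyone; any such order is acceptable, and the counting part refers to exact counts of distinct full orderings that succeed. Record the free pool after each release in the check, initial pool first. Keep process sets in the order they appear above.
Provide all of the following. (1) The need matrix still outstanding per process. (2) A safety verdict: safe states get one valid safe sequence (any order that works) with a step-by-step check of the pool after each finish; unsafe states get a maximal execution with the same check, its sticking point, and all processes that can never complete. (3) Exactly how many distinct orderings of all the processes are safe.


(1) Remaining need (order res1, res4):
  P8: (2, 4)
  P6: (1, 3)
  P9: (1, 2)
  P3: (0, 0)
  P1: (3, 6)
(2) SAFE — a valid safe sequence is P3, P9, P6, P8, P1.
Key observation: P9 marks the first exact bind of the order: its need (1, 2) fits the free (1, 3) with zero slack on a requested resource.
Check, step by step:
  pool = (0, 0)
  P3 needs (0, 0) <= (0, 0) -> finishes; pool += (1, 3) = (1, 3)
  P9 needs (1, 2) <= (1, 3) -> finishes; pool += (1, 0) = (2, 3)
  P6 needs (1, 3) <= (2, 3) -> finishes; pool += (1, 1) = (3, 4)
  P8 needs (2, 4) <= (3, 4) -> finishes; pool += (0, 3) = (3, 7)
  P1 needs (3, 6) <= (3, 7) -> finishes; pool += (1, 0) = (4, 7)
(3) Exactly 3 of the possible complete orderings are safe sequences.


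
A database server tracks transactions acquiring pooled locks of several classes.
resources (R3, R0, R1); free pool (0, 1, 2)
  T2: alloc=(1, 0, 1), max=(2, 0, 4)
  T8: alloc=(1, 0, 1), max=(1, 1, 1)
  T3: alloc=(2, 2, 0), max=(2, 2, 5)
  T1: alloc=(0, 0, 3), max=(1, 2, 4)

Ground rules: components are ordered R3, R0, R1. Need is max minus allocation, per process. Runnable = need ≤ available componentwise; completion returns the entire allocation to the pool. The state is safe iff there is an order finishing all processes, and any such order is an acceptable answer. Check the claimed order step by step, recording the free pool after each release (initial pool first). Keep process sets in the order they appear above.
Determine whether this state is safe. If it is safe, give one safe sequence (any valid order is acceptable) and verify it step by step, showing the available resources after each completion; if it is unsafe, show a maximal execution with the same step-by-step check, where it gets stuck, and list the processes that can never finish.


UNSAFE.
Key observation: after T8, T2 the pool peaks at (2, 1, 4), and each blocked process is short somewhere: T3 on R1; T1 on R0.
A maximal execution: T8, T2 — then nothing else fits. Walking it through:
  pool = (0, 1, 2)
  T8 needs (0, 1, 0) <= (0, 1, 2) -> finishes; pool += (1, 0, 1) = (1, 1, 3)
  T2 needs (1, 0, 3) <= (1, 1, 3) -> finishes; pool += (1, 0, 1) = (2, 1, 4)
  T3 cannot run: need (0, 0, 5) vs free (2, 1, 4) (insufficient R1)
  T1 cannot run: need (1, 2, 1) vs free (2, 1, 4) (insufficient R0)
Processes that can never finish: T3 and T1.


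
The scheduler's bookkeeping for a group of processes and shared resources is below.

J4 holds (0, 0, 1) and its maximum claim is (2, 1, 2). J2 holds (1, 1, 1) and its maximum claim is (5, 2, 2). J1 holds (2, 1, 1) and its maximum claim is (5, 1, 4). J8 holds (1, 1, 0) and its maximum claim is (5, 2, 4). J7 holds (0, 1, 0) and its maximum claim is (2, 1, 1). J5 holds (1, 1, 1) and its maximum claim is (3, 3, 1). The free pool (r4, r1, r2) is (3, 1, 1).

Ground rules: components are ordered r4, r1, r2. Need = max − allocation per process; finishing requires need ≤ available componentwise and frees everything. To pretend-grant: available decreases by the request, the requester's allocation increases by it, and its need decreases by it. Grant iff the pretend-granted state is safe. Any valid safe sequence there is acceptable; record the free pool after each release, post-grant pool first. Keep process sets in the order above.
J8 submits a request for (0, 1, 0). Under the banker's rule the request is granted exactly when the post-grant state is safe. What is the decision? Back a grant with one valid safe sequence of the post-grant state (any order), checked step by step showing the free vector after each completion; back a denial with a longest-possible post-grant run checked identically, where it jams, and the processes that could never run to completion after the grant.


DENY. Granting would leave the state unsafe.
Key observation: after J7, J4 the pool peaks at (3, 1, 2), and each blocked process is short somewhere: J2 on r4; J1 on r2; J8 on r4, r2; J5 on r1.
On the post-grant state, J7, J4 is a maximal run — nothing extends it. Step-by-step check:
  pool = (3, 0, 1)
  run J7 (needs (2, 0, 1), free (3, 0, 1)); after release of (0, 1, 0) the pool is (3, 1, 1)
  run J4 (needs (2, 1, 1), free (3, 1, 1)); after release of (0, 0, 1) the pool is (3, 1, 2)
  J2 still needs (4, 1, 1) but only (3, 1, 2) is free — short on r4
  J1 still needs (3, 0, 3) but only (3, 1, 2) is free — short on r2
  J8 still needs (4, 0, 4) but only (3, 1, 2) is free — short on r4 and r2
  J5 still needs (2, 2, 0) but only (3, 1, 2) is free — short on r1
Had the request been granted, J2, J1, J8 and J5 could never finish.
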